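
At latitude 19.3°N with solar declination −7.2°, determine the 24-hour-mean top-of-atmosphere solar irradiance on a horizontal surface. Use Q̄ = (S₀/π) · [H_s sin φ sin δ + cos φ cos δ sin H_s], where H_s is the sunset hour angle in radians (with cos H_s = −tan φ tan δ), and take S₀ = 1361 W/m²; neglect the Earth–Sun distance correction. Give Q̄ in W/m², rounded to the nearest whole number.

378 W/m²

−tan φ tan δ = −(0.3502)(-0.1263) = 0.0442; H_s = arccos(0.0442) = 87.47°. In radians, H_s = 1.5266.
H_s sin φ sin δ = 1.5266 × 0.3305 × -0.1253 = -0.0632.
cos φ cos δ sin H_s = 0.9438 × 0.9921 × 0.9990 = 0.9354.
Q̄ = (1361/π) × (-0.0632 + 0.9354) = 433.22 × 0.8722 = 377.85 W/m².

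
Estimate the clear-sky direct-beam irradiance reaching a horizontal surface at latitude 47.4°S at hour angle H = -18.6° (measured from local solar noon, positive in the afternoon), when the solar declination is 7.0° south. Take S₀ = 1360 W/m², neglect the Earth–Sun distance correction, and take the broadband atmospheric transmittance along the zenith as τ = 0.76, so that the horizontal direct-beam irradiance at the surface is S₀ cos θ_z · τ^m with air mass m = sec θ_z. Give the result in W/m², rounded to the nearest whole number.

cos θ_z = sin φ sin δ + cos φ cos δ cos H = (-0.7361)(-0.1219) + (0.6769)(0.9925)(0.9478) = 0.7265.
Air mass m = 1/cos θ_z = 1/0.7265 = 1.376; τ^m = 0.76^1.376 = 0.6855.
Surface direct beam = 1360 × 0.7265 × 0.6855 = 677.30 W/m².

677 W/m²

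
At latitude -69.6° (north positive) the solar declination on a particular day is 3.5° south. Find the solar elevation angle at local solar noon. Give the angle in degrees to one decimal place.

At local solar noon the hour angle is zero, so the elevation is 90° − |φ − δ| = 90° − |-69.6° − (-3.5°)| = 90° − 66.1° = 23.9°.

23.9°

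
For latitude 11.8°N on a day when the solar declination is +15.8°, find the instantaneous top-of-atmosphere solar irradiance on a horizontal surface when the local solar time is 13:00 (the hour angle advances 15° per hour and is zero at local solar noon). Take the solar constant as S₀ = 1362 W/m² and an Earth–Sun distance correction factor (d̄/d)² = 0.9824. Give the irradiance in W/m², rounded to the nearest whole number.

Hour angle H = 15° × (13 − 12) = 15.00°.
With φ = 11.8°, δ = 15.8°, H = 15.00°: sin φ sin δ = 0.0557, cos φ cos δ cos H = 0.9098, so cos θ_z = 0.9655.
Top-of-atmosphere irradiance = S₀ (d̄/d)² cos θ_z = 1362 × 0.9824 × 0.9655 = 1291.87 W/m².

1292 W/m²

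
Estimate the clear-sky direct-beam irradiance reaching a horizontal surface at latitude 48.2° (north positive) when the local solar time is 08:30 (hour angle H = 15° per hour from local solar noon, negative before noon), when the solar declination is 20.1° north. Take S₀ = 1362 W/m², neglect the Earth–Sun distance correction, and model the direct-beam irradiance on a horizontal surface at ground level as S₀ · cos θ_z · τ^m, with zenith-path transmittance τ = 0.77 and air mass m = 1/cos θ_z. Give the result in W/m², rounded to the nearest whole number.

Hour angle H = 15° × (8.5 − 12) = -52.50°.
cos θ_z = sin φ sin δ + cos φ cos δ cos H = (0.7455)(0.3437) + (0.6665)(0.9391)(0.6088) = 0.6373.
Air mass m = 1/cos θ_z = 1/0.6373 = 1.569; τ^m = 0.77^1.569 = 0.6636.
Surface direct beam = 1362 × 0.6373 × 0.6636 = 576.01 W/m².

576 W/m²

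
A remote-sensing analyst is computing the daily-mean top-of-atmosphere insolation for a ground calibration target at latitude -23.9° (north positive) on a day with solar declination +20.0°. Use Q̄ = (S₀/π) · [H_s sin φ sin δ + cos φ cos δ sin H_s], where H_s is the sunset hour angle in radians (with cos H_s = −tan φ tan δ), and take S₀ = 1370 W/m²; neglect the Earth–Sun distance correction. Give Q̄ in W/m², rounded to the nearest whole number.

285 W/m²

−tan φ tan δ = −(-0.4431)(0.3640) = 0.1613; H_s = arccos(0.1613) = 80.72°. In radians, H_s = 1.4088.
H_s sin φ sin δ = 1.4088 × -0.4051 × 0.3420 = -0.1952.
cos φ cos δ sin H_s = 0.9143 × 0.9397 × 0.9869 = 0.8479.
Q̄ = (1370/π) × (-0.1952 + 0.8479) = 436.08 × 0.6527 = 284.63 W/m².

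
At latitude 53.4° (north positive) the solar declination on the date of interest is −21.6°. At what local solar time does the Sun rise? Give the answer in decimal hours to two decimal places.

The sunset hour angle satisfies cos H_s = −tan φ tan δ = 0.5331, giving H_s = 57.78°.
Sunrise is at 12 − H_s/15 = 12 − 3.852 = 8.148 h local solar time.

8.15 h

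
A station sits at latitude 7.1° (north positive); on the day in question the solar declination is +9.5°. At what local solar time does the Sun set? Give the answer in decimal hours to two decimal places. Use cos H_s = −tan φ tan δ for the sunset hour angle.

18.08 h

−tan φ tan δ = −(0.1246)(0.1673) = -0.0208; H_s = arccos(-0.0208) = 91.19°.
Sunset is at 12 + H_s/15 = 12 + 6.079 = 18.079 h local solar time.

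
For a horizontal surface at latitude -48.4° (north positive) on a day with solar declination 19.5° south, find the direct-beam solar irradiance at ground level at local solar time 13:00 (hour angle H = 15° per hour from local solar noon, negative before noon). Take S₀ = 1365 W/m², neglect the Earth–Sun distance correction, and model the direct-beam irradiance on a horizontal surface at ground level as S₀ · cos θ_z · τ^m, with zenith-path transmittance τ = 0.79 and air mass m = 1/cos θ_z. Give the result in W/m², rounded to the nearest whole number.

885 W/m²

Hour angle H = 15° × (13 − 12) = 15.00°.
cos θ_z = sin(-48.4°) sin(-19.5°) + cos(-48.4°) cos(-19.5°) cos(15.00°) = 0.2496 + 0.6045 = 0.8541.
Air mass m = 1/cos θ_z = 1/0.8541 = 1.171; τ^m = 0.79^1.171 = 0.7588.
Surface direct beam = 1365 × 0.8541 × 0.7588 = 884.64 W/m².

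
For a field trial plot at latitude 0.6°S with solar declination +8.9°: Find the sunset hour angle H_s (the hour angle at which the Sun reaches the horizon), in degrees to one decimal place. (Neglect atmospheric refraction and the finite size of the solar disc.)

89.9°

−tan φ tan δ = −(-0.0105)(0.1566) = 0.0016; H_s = arccos(0.0016) = 89.91°.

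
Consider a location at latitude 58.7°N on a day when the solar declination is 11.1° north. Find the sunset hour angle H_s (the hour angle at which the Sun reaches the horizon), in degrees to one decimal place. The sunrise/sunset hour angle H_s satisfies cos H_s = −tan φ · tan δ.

cos H_s = −tan(58.7°) · tan(11.1°) = -0.3227, so H_s = arccos(-0.3227) = 108.83°.

108.8°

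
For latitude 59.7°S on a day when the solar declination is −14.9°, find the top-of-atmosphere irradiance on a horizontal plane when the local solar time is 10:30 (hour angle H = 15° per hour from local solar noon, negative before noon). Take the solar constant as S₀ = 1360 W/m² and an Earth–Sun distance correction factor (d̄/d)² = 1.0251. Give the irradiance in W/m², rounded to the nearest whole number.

937 W/m²

Hour angle H = 15° × (10.5 − 12) = -22.50°.
cos θ_z = sin φ sin δ + cos φ cos δ cos H = (-0.8634)(-0.2571) + (0.5045)(0.9664)(0.9239) = 0.6724.
Top-of-atmosphere irradiance = S₀ (d̄/d)² cos θ_z = 1360 × 1.0251 × 0.6724 = 937.42 W/m².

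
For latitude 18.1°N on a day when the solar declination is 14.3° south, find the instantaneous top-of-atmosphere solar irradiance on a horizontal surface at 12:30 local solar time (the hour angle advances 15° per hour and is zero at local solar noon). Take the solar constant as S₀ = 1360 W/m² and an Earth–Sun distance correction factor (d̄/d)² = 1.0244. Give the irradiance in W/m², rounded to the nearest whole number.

1165 W/m²

Hour angle H = 15° × (12.5 − 12) = 7.50°.
cos θ_z = sin φ sin δ + cos φ cos δ cos H = (0.3107)(-0.2470) + (0.9505)(0.9690)(0.9914) = 0.8364.
Top-of-atmosphere irradiance = S₀ (d̄/d)² cos θ_z = 1360 × 1.0244 × 0.8364 = 1165.26 W/m².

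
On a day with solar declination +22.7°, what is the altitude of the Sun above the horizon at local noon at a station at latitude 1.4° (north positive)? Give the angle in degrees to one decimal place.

At local solar noon the hour angle is zero, so the elevation is 90° − |φ − δ| = 90° − |1.4° − (22.7°)| = 90° − 21.3° = 68.7°.

68.7°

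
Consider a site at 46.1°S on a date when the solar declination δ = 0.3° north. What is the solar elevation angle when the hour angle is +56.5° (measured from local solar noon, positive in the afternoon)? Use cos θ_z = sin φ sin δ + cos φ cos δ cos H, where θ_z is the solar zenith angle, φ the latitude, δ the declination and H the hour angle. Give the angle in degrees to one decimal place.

22.3°

cos θ_z = sin(-46.1°) sin(0.3°) + cos(-46.1°) cos(0.3°) cos(56.50°) = -0.0038 + 0.3827 = 0.3789.
θ_z = arccos(0.3789) = 67.73°, so the elevation is 90° − 67.73° = 22.27°.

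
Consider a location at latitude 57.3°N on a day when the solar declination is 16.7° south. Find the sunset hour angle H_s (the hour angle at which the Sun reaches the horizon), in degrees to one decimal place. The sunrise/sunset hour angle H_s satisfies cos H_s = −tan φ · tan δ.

cos H_s = −tan(57.3°) · tan(-16.7°) = 0.4673, so H_s = arccos(0.4673) = 62.14°.

62.1°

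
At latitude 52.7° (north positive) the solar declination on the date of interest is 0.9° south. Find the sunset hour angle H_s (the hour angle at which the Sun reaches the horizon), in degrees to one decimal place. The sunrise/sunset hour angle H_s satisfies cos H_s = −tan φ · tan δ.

The sunset hour angle satisfies cos H_s = −tan φ tan δ = 0.0206, giving H_s = 88.82°.

88.8°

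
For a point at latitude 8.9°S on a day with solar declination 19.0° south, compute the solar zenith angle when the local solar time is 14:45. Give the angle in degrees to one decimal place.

Hour angle H = 15° × (14.75 − 12) = 41.25°.
cos θ_z = sin(-8.9°) sin(-19.0°) + cos(-8.9°) cos(-19.0°) cos(41.25°) = 0.0504 + 0.7023 = 0.7527.
θ_z = arccos(0.7527) = 41.18°.

41.2°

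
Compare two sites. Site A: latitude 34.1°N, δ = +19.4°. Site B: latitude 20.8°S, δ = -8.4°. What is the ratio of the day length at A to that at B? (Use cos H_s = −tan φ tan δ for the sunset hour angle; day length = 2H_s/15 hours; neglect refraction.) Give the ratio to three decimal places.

1.113

A: H_s = arccos(−tan 34.1° · tan 19.4°) = 103.79°, so 2H_s/15 = 13.8387 h.
B: H_s = arccos(−tan -20.8° · tan -8.4°) = 93.22°, so 2H_s/15 = 12.4293 h.
Ratio A/B = 13.8387 / 12.4293 = 1.1134.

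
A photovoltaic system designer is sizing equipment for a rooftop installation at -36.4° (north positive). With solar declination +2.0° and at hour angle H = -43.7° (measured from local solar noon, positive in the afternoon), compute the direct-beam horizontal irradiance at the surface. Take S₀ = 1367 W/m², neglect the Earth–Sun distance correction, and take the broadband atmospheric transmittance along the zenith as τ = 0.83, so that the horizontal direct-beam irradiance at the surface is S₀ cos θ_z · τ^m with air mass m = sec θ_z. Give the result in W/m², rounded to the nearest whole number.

550 W/m²

With φ = -36.4°, δ = 2.0°, H = -43.70°: sin φ sin δ = -0.0207, cos φ cos δ cos H = 0.5816, so cos θ_z = 0.5609.
Air mass m = 1/cos θ_z = 1/0.5609 = 1.783; τ^m = 0.83^1.783 = 0.7173.
Surface direct beam = 1367 × 0.5609 × 0.7173 = 549.99 W/m².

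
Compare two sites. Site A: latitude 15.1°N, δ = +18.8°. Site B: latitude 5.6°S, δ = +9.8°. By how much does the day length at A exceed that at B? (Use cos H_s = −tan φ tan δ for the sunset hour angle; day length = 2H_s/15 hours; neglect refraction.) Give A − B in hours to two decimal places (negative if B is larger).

+0.83 h

A: H_s = arccos(−tan 15.1° · tan 18.8°) = 95.27°, so 2H_s/15 = 12.7027 h.
B: H_s = arccos(−tan -5.6° · tan 9.8°) = 89.03°, so 2H_s/15 = 11.8707 h.
A − B = 12.7027 − 11.8707 = 0.8320 h.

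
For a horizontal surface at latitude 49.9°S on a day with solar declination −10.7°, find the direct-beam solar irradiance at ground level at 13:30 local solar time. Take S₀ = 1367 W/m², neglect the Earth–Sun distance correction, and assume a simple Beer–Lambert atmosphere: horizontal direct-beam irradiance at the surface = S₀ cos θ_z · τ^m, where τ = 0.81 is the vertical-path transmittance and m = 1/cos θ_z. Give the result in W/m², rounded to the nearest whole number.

Hour angle H = 15° × (13.5 − 12) = 22.50°.
cos θ_z = sin(-49.9°) sin(-10.7°) + cos(-49.9°) cos(-10.7°) cos(22.50°) = 0.1420 + 0.5847 = 0.7267.
Air mass m = 1/cos θ_z = 1/0.7267 = 1.376; τ^m = 0.81^1.376 = 0.7483.
Surface direct beam = 1367 × 0.7267 × 0.7483 = 743.36 W/m².

743 W/m²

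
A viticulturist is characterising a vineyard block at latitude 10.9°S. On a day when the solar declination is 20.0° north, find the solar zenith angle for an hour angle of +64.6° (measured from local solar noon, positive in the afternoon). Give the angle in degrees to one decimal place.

70.7°

cos θ_z = sin(-10.9°) sin(20.0°) + cos(-10.9°) cos(20.0°) cos(64.60°) = -0.0647 + 0.3958 = 0.3311.
θ_z = arccos(0.3311) = 70.66°.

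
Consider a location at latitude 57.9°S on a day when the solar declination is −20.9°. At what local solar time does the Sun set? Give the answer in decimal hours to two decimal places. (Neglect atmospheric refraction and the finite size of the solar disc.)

cos H_s = −tan(-57.9°) · tan(-20.9°) = -0.6087, so H_s = arccos(-0.6087) = 127.50°.
Sunset is at 12 + H_s/15 = 12 + 8.500 = 20.500 h local solar time.

20.50 h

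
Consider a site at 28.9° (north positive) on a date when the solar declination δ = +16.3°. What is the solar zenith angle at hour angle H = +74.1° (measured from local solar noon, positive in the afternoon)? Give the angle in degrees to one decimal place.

68.5°

cos θ_z = sin φ sin δ + cos φ cos δ cos H = (0.4833)(0.2807) + (0.8755)(0.9598)(0.2740) = 0.3659.
θ_z = arccos(0.3659) = 68.54°.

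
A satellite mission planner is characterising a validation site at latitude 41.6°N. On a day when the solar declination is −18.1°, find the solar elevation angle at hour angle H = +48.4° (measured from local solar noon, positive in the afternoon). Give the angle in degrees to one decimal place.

cos θ_z = sin φ sin δ + cos φ cos δ cos H = (0.6639)(-0.3107) + (0.7478)(0.9505)(0.6639) = 0.2656.
θ_z = arccos(0.2656) = 74.60°, so the elevation is 90° − 74.60° = 15.40°.

15.4°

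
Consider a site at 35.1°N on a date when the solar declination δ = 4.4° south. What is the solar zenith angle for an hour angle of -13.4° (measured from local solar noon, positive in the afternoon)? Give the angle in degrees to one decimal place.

41.5°

With φ = 35.1°, δ = -4.4°, H = -13.40°: sin φ sin δ = -0.0441, cos φ cos δ cos H = 0.7935, so cos θ_z = 0.7494.
θ_z = arccos(0.7494) = 41.46°.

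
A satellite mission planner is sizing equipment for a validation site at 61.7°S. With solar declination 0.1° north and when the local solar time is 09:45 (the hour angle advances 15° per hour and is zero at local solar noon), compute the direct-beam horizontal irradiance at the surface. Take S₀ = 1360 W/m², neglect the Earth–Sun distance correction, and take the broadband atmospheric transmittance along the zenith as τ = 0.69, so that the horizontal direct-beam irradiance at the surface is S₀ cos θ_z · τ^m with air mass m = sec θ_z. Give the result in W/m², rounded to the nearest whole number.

Hour angle H = 15° × (9.75 − 12) = -33.75°.
With φ = -61.7°, δ = 0.1°, H = -33.75°: sin φ sin δ = -0.0015, cos φ cos δ cos H = 0.3942, so cos θ_z = 0.3927.
Air mass m = 1/cos θ_z = 1/0.3927 = 2.546; τ^m = 0.69^2.546 = 0.3888.
Surface direct beam = 1360 × 0.3927 × 0.3888 = 207.65 W/m².

208 W/m²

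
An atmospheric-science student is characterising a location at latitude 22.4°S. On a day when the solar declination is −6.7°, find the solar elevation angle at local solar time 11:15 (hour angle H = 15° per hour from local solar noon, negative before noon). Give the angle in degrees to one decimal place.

Hour angle H = 15° × (11.25 − 12) = -11.25°.
cos θ_z = sin φ sin δ + cos φ cos δ cos H = (-0.3811)(-0.1167) + (0.9245)(0.9932)(0.9808) = 0.9451.
θ_z = arccos(0.9451) = 19.07°, so the elevation is 90° − 19.07° = 70.93°.

70.9°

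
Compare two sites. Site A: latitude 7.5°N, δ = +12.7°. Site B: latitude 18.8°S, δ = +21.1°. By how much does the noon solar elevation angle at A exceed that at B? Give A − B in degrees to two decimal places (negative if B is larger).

A: 90° − |7.5 − (12.7)| = 84.80°.
B: 90° − |-18.8 − (21.1)| = 50.10°.
A − B = 84.80 − 50.10 = 34.70°.

+34.70°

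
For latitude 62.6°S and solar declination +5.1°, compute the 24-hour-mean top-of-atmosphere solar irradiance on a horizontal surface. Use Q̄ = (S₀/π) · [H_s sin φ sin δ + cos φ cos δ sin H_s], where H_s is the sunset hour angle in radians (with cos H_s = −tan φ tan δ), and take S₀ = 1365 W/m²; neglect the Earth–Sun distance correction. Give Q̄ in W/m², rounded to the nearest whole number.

cos H_s = −tan(-62.6°) · tan(5.1°) = 0.1722, so H_s = arccos(0.1722) = 80.08°. In radians, H_s = 1.3977.
H_s sin φ sin δ = 1.3977 × -0.8878 × 0.0889 = -0.1103.
cos φ cos δ sin H_s = 0.4602 × 0.9960 × 0.9851 = 0.4515.
Q̄ = (1365/π) × (-0.1103 + 0.4515) = 434.49 × 0.3412 = 148.25 W/m².

148 W/m²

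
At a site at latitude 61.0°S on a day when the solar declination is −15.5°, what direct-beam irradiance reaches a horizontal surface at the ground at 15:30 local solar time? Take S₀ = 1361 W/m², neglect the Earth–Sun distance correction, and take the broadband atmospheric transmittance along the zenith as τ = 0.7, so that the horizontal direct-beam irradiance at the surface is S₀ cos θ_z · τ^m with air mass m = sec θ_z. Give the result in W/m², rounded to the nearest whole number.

Hour angle H = 15° × (15.5 − 12) = 52.50°.
cos θ_z = sin(-61.0°) sin(-15.5°) + cos(-61.0°) cos(-15.5°) cos(52.50°) = 0.2337 + 0.2844 = 0.5181.
Air mass m = 1/cos θ_z = 1/0.5181 = 1.930; τ^m = 0.7^1.930 = 0.5024.
Surface direct beam = 1361 × 0.5181 × 0.5024 = 354.26 W/m².

354 W/m²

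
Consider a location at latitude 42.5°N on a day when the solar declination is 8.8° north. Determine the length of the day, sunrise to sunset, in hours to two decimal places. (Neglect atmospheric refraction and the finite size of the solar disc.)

13.09 hours

cos H_s = −tan(42.5°) · tan(8.8°) = -0.1419, so H_s = arccos(-0.1419) = 98.16°.
Day length = 2 H_s / 15° h⁻¹ = 196.32° / 15 = 13.088 h.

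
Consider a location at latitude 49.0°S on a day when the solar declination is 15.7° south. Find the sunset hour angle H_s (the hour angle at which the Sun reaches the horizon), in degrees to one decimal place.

−tan φ tan δ = −(-1.1504)(-0.2811) = -0.3234; H_s = arccos(-0.3234) = 108.87°.

108.9°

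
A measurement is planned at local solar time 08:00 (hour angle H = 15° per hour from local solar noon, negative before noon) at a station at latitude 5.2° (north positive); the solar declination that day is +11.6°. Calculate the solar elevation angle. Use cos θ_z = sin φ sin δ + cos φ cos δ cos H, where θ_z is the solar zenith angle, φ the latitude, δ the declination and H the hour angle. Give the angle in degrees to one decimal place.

Hour angle H = 15° × (8 − 12) = -60.00°.
cos θ_z = sin φ sin δ + cos φ cos δ cos H = (0.0906)(0.2011) + (0.9959)(0.9796)(0.5000) = 0.5060.
θ_z = arccos(0.5060) = 59.60°, so the elevation is 90° − 59.60° = 30.40°.

30.4°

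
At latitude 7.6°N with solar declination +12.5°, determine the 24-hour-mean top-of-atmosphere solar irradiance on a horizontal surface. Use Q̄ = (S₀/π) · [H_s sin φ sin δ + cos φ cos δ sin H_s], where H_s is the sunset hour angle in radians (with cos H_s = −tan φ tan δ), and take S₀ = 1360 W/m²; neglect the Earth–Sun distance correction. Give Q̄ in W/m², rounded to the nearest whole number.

The sunset hour angle satisfies cos H_s = −tan φ tan δ = -0.0296, giving H_s = 91.70°. In radians, H_s = 1.6005.
H_s sin φ sin δ = 1.6005 × 0.1323 × 0.2164 = 0.0458.
cos φ cos δ sin H_s = 0.9912 × 0.9763 × 0.9996 = 0.9673.
Q̄ = (1360/π) × (0.0458 + 0.9673) = 432.90 × 1.0131 = 438.57 W/m².

439 W/m²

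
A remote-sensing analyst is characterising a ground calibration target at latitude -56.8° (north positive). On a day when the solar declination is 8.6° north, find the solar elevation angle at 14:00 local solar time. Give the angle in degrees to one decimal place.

20.1°

Hour angle H = 15° × (14 − 12) = 30.00°.
cos θ_z = sin(-56.8°) sin(8.6°) + cos(-56.8°) cos(8.6°) cos(30.00°) = -0.1251 + 0.4689 = 0.3438.
θ_z = arccos(0.3438) = 69.89°, so the elevation is 90° − 69.89° = 20.11°.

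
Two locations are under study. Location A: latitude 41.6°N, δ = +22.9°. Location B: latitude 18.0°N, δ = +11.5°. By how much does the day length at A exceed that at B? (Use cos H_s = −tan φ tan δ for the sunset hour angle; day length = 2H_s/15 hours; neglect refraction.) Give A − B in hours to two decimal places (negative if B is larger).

A: H_s = arccos(−tan 41.6° · tan 22.9°) = 112.03°, so 2H_s/15 = 14.9373 h.
B: H_s = arccos(−tan 18.0° · tan 11.5°) = 93.79°, so 2H_s/15 = 12.5053 h.
A − B = 14.9373 − 12.5053 = 2.4320 h.

+2.43 h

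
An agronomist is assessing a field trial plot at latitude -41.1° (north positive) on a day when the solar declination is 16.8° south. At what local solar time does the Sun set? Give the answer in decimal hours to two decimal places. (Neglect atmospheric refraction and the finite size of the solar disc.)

19.02 h

cos H_s = −tan(-41.1°) · tan(-16.8°) = -0.2634, so H_s = arccos(-0.2634) = 105.27°.
Sunset is at 12 + H_s/15 = 12 + 7.018 = 19.018 h local solar time.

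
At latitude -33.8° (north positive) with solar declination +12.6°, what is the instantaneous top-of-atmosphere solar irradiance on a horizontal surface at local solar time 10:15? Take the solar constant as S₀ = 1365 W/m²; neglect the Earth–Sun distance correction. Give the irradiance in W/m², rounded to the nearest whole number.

827 W/m²

Hour angle H = 15° × (10.25 − 12) = -26.25°.
With φ = -33.8°, δ = 12.6°, H = -26.25°: sin φ sin δ = -0.1214, cos φ cos δ cos H = 0.7273, so cos θ_z = 0.6059.
Top-of-atmosphere irradiance = S₀ cos θ_z = 1365 × 0.6059 = 827.05 W/m².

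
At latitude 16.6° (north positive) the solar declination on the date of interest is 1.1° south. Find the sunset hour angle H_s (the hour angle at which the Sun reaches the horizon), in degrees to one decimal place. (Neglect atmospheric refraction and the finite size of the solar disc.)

89.7°

The sunset hour angle satisfies cos H_s = −tan φ tan δ = 0.0057, giving H_s = 89.67°.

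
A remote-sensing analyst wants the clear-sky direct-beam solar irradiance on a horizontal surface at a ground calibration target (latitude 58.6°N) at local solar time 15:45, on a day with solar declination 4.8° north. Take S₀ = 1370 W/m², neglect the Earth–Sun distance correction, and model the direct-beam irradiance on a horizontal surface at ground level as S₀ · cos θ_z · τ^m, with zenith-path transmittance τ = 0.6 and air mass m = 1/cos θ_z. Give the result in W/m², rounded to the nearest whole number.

Hour angle H = 15° × (15.75 − 12) = 56.25°.
cos θ_z = sin φ sin δ + cos φ cos δ cos H = (0.8536)(0.0837) + (0.5210)(0.9965)(0.5556) = 0.3599.
Air mass m = 1/cos θ_z = 1/0.3599 = 2.779; τ^m = 0.6^2.779 = 0.2418.
Surface direct beam = 1370 × 0.3599 × 0.2418 = 119.22 W/m².

119 W/m²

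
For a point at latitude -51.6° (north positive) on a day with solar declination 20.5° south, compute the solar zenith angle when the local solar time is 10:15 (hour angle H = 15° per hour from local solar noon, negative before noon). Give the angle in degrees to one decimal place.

Hour angle H = 15° × (10.25 − 12) = -26.25°.
cos θ_z = sin(-51.6°) sin(-20.5°) + cos(-51.6°) cos(-20.5°) cos(-26.25°) = 0.2745 + 0.5218 = 0.7963.
θ_z = arccos(0.7963) = 37.22°.

37.2°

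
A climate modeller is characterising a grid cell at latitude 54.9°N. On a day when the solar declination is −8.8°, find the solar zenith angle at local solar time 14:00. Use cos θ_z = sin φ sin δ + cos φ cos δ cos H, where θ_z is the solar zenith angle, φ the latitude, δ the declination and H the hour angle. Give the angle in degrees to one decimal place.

Hour angle H = 15° × (14 − 12) = 30.00°.
With φ = 54.9°, δ = -8.8°, H = 30.00°: sin φ sin δ = -0.1252, cos φ cos δ cos H = 0.4921, so cos θ_z = 0.3669.
θ_z = arccos(0.3669) = 68.48°.

68.5°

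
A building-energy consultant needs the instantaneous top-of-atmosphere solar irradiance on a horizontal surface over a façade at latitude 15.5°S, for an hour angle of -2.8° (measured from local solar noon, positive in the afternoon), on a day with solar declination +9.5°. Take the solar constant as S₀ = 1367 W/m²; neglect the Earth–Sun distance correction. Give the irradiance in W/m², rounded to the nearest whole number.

1237 W/m²

With φ = -15.5°, δ = 9.5°, H = -2.80°: sin φ sin δ = -0.0441, cos φ cos δ cos H = 0.9493, so cos θ_z = 0.9052.
Top-of-atmosphere irradiance = S₀ cos θ_z = 1367 × 0.9052 = 1237.41 W/m².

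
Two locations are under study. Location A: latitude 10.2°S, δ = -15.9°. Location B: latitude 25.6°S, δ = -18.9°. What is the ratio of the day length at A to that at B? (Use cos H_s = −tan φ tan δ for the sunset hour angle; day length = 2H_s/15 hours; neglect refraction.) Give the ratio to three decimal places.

A: H_s = arccos(−tan -10.2° · tan -15.9°) = 92.94°, so 2H_s/15 = 12.3920 h.
B: H_s = arccos(−tan -25.6° · tan -18.9°) = 99.44°, so 2H_s/15 = 13.2587 h.
Ratio A/B = 12.3920 / 13.2587 = 0.9346.

0.935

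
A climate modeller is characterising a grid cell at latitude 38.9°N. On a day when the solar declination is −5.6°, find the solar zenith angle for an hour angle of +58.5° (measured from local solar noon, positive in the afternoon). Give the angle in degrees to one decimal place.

cos θ_z = sin φ sin δ + cos φ cos δ cos H = (0.6280)(-0.0976) + (0.7782)(0.9952)(0.5225) = 0.3434.
θ_z = arccos(0.3434) = 69.92°.

69.9°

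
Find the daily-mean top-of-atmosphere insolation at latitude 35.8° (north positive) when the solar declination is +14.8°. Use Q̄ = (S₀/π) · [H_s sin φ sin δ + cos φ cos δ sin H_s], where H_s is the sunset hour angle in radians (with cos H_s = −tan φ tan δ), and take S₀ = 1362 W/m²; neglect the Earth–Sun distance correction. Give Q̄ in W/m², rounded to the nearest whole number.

The sunset hour angle satisfies cos H_s = −tan φ tan δ = -0.1906, giving H_s = 100.99°. In radians, H_s = 1.7626.
H_s sin φ sin δ = 1.7626 × 0.5850 × 0.2554 = 0.2633.
cos φ cos δ sin H_s = 0.8111 × 0.9668 × 0.9817 = 0.7698.
Q̄ = (1362/π) × (0.2633 + 0.7698) = 433.54 × 1.0331 = 447.89 W/m².

448 W/m²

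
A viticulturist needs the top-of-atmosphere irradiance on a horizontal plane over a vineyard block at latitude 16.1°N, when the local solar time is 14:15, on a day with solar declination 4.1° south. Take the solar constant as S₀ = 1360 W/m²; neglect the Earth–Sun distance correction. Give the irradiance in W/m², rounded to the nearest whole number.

Hour angle H = 15° × (14.25 − 12) = 33.75°.
cos θ_z = sin φ sin δ + cos φ cos δ cos H = (0.2773)(-0.0715) + (0.9608)(0.9974)(0.8315) = 0.7770.
Top-of-atmosphere irradiance = S₀ cos θ_z = 1360 × 0.7770 = 1056.72 W/m².

1057 W/m²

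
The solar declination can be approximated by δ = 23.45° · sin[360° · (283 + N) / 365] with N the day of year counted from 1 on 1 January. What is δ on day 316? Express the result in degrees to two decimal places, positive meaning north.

-18.17°

360 × (283 + 316) / 365 = 590.795°; sin(590.795°) = -0.7749.
δ = 23.45 × -0.7749 = -18.171° ≈ -18.17°.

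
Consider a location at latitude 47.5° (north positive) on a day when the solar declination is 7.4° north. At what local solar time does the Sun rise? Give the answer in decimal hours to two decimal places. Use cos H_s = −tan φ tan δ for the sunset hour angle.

5.46 h

−tan φ tan δ = −(1.0913)(0.1299) = -0.1418; H_s = arccos(-0.1418) = 98.15°.
Sunrise is at 12 − H_s/15 = 12 − 6.543 = 5.457 h local solar time.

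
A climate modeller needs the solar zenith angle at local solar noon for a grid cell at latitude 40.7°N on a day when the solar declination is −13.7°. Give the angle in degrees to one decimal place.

54.4°

At local solar noon the hour angle is zero, so the zenith angle is |φ − δ| = |40.7° − (-13.7°)| = 54.4°.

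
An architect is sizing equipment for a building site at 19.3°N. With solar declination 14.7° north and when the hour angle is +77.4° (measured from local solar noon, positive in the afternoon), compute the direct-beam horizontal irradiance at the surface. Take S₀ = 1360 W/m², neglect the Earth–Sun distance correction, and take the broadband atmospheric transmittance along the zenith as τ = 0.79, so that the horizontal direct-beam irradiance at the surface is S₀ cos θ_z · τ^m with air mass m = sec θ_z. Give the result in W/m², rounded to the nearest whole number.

167 W/m²

cos θ_z = sin(19.3°) sin(14.7°) + cos(19.3°) cos(14.7°) cos(77.40°) = 0.0839 + 0.1991 = 0.2830.
Air mass m = 1/cos θ_z = 1/0.2830 = 3.534; τ^m = 0.79^3.534 = 0.4347.
Surface direct beam = 1360 × 0.2830 × 0.4347 = 167.31 W/m².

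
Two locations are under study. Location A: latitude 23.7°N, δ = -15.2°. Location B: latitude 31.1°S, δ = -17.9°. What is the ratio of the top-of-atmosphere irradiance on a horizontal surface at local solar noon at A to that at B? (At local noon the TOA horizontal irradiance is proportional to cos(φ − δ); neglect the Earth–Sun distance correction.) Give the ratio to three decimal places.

0.799

A: cos θ_z = cos(23.7° − (-15.2°)) = 0.7782.
B: cos θ_z = cos(-31.1° − (-17.9°)) = 0.9736.
Ratio A/B = 0.7782 / 0.9736 = 0.7993.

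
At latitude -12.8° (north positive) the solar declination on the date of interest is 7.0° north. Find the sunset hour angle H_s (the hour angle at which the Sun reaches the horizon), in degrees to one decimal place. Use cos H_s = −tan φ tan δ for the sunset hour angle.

The sunset hour angle satisfies cos H_s = −tan φ tan δ = 0.0279, giving H_s = 88.40°.

88.4°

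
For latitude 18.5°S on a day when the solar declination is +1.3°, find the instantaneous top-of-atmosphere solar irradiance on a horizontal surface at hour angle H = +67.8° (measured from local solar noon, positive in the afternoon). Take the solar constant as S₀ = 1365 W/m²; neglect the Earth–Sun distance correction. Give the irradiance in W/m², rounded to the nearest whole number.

479 W/m²

cos θ_z = sin(-18.5°) sin(1.3°) + cos(-18.5°) cos(1.3°) cos(67.80°) = -0.0072 + 0.3582 = 0.3510.
Top-of-atmosphere irradiance = S₀ cos θ_z = 1365 × 0.3510 = 479.11 W/m².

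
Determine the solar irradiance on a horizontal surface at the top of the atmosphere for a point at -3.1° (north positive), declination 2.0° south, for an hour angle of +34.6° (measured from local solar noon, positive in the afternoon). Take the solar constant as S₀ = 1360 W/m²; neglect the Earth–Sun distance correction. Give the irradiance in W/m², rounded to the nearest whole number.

cos θ_z = sin(-3.1°) sin(-2.0°) + cos(-3.1°) cos(-2.0°) cos(34.60°) = 0.0019 + 0.8214 = 0.8233.
Top-of-atmosphere irradiance = S₀ cos θ_z = 1360 × 0.8233 = 1119.69 W/m².

1120 W/m²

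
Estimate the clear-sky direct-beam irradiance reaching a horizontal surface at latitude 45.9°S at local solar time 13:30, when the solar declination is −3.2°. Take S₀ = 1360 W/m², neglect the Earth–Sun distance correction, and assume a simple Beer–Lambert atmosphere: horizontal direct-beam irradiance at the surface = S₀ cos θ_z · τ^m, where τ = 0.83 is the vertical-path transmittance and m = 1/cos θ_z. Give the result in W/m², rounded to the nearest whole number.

706 W/m²

Hour angle H = 15° × (13.5 − 12) = 22.50°.
cos θ_z = sin φ sin δ + cos φ cos δ cos H = (-0.7181)(-0.0558) + (0.6959)(0.9984)(0.9239) = 0.6820.
Air mass m = 1/cos θ_z = 1/0.6820 = 1.466; τ^m = 0.83^1.466 = 0.7610.
Surface direct beam = 1360 × 0.6820 × 0.7610 = 705.84 W/m².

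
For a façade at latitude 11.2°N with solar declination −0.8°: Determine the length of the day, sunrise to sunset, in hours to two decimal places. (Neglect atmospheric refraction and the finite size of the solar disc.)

cos H_s = −tan(11.2°) · tan(-0.8°) = 0.0028, so H_s = arccos(0.0028) = 89.84°.
Day length = 2 H_s / 15° h⁻¹ = 179.68° / 15 = 11.979 h.

11.98 hours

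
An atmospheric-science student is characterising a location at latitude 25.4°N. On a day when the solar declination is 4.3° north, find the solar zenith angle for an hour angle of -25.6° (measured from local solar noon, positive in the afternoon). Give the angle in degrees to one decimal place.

With φ = 25.4°, δ = 4.3°, H = -25.60°: sin φ sin δ = 0.0322, cos φ cos δ cos H = 0.8124, so cos θ_z = 0.8446.
θ_z = arccos(0.8446) = 32.37°.

32.4°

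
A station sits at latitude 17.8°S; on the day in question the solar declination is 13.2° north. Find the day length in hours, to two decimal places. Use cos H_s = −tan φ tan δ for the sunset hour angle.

11.42 hours

The sunset hour angle satisfies cos H_s = −tan φ tan δ = 0.0753, giving H_s = 85.68°.
Day length = 2 H_s / 15° h⁻¹ = 171.36° / 15 = 11.424 h.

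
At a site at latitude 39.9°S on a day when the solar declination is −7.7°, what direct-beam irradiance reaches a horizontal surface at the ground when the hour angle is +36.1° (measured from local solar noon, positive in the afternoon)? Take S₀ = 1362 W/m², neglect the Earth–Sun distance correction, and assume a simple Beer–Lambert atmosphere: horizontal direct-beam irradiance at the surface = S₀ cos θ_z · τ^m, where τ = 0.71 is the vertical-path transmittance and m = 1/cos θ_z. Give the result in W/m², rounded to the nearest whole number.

585 W/m²

cos θ_z = sin(-39.9°) sin(-7.7°) + cos(-39.9°) cos(-7.7°) cos(36.10°) = 0.0859 + 0.6143 = 0.7002.
Air mass m = 1/cos θ_z = 1/0.7002 = 1.428; τ^m = 0.71^1.428 = 0.6132.
Surface direct beam = 1362 × 0.7002 × 0.6132 = 584.79 W/m².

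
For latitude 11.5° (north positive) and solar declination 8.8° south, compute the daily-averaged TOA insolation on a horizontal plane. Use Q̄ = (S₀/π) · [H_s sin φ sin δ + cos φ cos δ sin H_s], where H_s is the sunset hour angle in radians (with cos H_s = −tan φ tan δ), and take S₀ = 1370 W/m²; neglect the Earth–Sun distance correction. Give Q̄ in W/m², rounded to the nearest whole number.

−tan φ tan δ = −(0.2035)(-0.1548) = 0.0315; H_s = arccos(0.0315) = 88.19°. In radians, H_s = 1.5392.
H_s sin φ sin δ = 1.5392 × 0.1994 × -0.1530 = -0.0470.
cos φ cos δ sin H_s = 0.9799 × 0.9882 × 0.9995 = 0.9679.
Q̄ = (1370/π) × (-0.0470 + 0.9679) = 436.08 × 0.9209 = 401.59 W/m².

402 W/m²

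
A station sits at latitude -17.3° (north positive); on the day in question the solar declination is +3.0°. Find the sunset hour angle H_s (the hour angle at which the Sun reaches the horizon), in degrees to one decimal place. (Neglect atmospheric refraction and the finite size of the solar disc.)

89.1°

The sunset hour angle satisfies cos H_s = −tan φ tan δ = 0.0163, giving H_s = 89.07°.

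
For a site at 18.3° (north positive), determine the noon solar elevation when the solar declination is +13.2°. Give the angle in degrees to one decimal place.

At local solar noon the hour angle is zero, so the elevation is 90° − |φ − δ| = 90° − |18.3° − (13.2°)| = 90° − 5.1° = 84.9°.

84.9°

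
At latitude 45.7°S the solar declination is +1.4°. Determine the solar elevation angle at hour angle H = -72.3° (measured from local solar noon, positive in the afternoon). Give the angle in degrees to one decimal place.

cos θ_z = sin φ sin δ + cos φ cos δ cos H = (-0.7157)(0.0244) + (0.6984)(0.9997)(0.3040) = 0.1948.
θ_z = arccos(0.1948) = 78.77°, so the elevation is 90° − 78.77° = 11.23°.

11.2°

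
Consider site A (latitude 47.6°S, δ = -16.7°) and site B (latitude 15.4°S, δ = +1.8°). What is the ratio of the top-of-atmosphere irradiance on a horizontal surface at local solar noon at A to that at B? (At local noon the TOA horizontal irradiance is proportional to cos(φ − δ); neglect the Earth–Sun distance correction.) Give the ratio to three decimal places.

A: cos θ_z = cos(-47.6° − (-16.7°)) = 0.8581.
B: cos θ_z = cos(-15.4° − (1.8°)) = 0.9553.
Ratio A/B = 0.8581 / 0.9553 = 0.8983.

0.898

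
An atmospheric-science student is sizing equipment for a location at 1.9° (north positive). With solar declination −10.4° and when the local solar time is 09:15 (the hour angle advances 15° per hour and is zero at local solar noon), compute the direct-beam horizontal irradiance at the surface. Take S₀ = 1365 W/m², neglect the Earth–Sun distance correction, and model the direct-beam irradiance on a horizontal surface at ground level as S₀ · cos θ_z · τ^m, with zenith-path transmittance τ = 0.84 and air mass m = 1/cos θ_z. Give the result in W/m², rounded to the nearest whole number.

789 W/m²

Hour angle H = 15° × (9.25 − 12) = -41.25°.
With φ = 1.9°, δ = -10.4°, H = -41.25°: sin φ sin δ = -0.0060, cos φ cos δ cos H = 0.7391, so cos θ_z = 0.7331.
Air mass m = 1/cos θ_z = 1/0.7331 = 1.364; τ^m = 0.84^1.364 = 0.7883.
Surface direct beam = 1365 × 0.7331 × 0.7883 = 788.84 W/m².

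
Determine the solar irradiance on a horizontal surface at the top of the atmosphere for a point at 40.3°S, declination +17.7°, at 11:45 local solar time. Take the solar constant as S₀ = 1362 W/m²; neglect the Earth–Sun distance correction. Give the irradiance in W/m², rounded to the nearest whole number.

Hour angle H = 15° × (11.75 − 12) = -3.75°.
With φ = -40.3°, δ = 17.7°, H = -3.75°: sin φ sin δ = -0.1966, cos φ cos δ cos H = 0.7250, so cos θ_z = 0.5284.
Top-of-atmosphere irradiance = S₀ cos θ_z = 1362 × 0.5284 = 719.68 W/m².

720 W/m²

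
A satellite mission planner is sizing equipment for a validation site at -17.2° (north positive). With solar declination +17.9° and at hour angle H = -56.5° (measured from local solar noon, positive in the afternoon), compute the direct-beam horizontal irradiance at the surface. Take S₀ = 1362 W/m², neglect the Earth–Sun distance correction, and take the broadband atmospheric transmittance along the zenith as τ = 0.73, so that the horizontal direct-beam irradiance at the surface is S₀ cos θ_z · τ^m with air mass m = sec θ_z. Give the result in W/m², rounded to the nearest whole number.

cos θ_z = sin(-17.2°) sin(17.9°) + cos(-17.2°) cos(17.9°) cos(-56.50°) = -0.0909 + 0.5017 = 0.4108.
Air mass m = 1/cos θ_z = 1/0.4108 = 2.434; τ^m = 0.73^2.434 = 0.4649.
Surface direct beam = 1362 × 0.4108 × 0.4649 = 260.12 W/m².

260 W/m²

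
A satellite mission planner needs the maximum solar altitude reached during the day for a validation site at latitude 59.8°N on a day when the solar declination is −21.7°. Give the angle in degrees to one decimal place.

8.5°

At local solar noon the hour angle is zero, so the elevation is 90° − |φ − δ| = 90° − |59.8° − (-21.7°)| = 90° − 81.5° = 8.5°.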